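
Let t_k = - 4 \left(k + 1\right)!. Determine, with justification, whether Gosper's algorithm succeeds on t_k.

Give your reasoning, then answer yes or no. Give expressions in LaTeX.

r(k) = k + 2 after simplifying.
Normal form (A,B,C) = (k + 2, 1, 1).
Set up (k + 2)·f(k+1) − (1)·f(k) − (1) = 0.
d = -1 from the (1,0,0) case.
d = -1 < 0 ⇒ no nonzero polynomial f; not summable.

No — t_k has no hypergeometric antidifference.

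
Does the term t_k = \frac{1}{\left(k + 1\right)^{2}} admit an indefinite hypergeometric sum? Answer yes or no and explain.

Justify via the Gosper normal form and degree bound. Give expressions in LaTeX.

Step 1: r(k) = (k + 1)**2/(k + 2)**2.
A = k**2 + 2*k + 1, B = k**2 + 4*k + 4, C = 1.
Key eq: (k**2 + 2*k + 1)·f(k+1) = (k**2 + 2*k + 1)·f(k) + (1).
Degrees (2,2,0) ⇒ d ≤ 0.
Put f(k) = c0: A·f(k+1) − B(k−1)·f(k) − C = -1; need -1 = 0 — inconsistent ⇒ no f, not summable.

No; the coefficient equations for f are inconsistent.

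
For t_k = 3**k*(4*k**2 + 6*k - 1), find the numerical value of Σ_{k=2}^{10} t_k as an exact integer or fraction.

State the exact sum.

Step 1: r(k) = 3*(4*k**2 + 14*k + 9)/(4*k**2 + 6*k - 1).
Normal form (A,B,C) = (3, 1, k**2 + 3*k/2 - 1/4).
f must satisfy (3)·f(k+1) − (1)·f(k) = k**2 + 3*k/2 - 1/4.
From deg A=0, deg B=0, deg C=2: d=2.
A polynomial solution: f(k) = (k - 1)*(2*k - 1)/4.
R(k) = B(k−1)·f(k)/C(k) = (k - 1)*(2*k - 1)/(4*k**2 + 6*k - 1); s_k = R·t_k = 3**k*(2*k**2 - 3*k + 1).
Check: Δs_k = 3**k*(4*k**2 + 6*k - 1). ✓
Sum = s_(11) − s_(2); s_(11) = 37200870, s_(2) = 27 ⇒ 37200843.

Σ = 37200843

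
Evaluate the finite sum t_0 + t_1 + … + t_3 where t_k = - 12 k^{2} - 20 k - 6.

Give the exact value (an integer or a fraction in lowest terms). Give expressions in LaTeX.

Compute t_(k+1)/t_k: get (6*k**2 + 22*k + 19)/(6*k**2 + 10*k + 3).
Normal form (A,B,C) = (1, 1, k**2 + 5*k/3 + 1/2).
Need (1)·f(k+1) − (1)·f(k) = k**2 + 5*k/3 + 1/2.
From deg A=0, deg B=0, deg C=2: d=3.
Solve for f: f(k) = k*(2*k**2 + 2*k - 1)/6 (degree 3 ≤ 3).
Get s_k = R·t_k = 2*k*(-2*k**2 - 2*k + 1) with R(k) = B(k−1)f(k)/C(k) = k*(2*k**2 + 2*k - 1)/(6*k**2 + 10*k + 3).
s_(k+1) − s_k = -12*k**2 - 20*k - 6 = t_k.
Evaluate s at k=4 and k=0: -312 and 0; difference -312.

Σ = -312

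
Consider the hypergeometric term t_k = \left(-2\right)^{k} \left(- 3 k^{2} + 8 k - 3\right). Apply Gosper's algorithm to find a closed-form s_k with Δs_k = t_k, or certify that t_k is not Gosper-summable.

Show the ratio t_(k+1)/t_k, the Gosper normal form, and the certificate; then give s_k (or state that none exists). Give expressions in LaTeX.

Ratio r(k) = 2*(-3*k**2 + 2*k + 2)/(3*k**2 - 8*k + 3).
So A=-2 and B=1, with C=k**2 - 8*k/3 + 1.
f must satisfy (-2)·f(k+1) − (1)·f(k) = k**2 - 8*k/3 + 1.
deg f ≤ 2 (via 0,0,2).
Solving with deg f ≤ 2: f(k) = -(k - 3)*(k - 1)/3.
Get s_k = R·t_k = (-2)**k*(k**2 - 4*k + 3) with R(k) = B(k−1)f(k)/C(k) = -(k - 3)*(k - 1)/(3*k**2 - 8*k + 3).
s_(k+1) − s_k = (-2)**k*(-3*k**2 + 8*k - 3) = t_k.

s_k = \left(-2\right)^{k} \left(k^{2} - 4 k + 3\right)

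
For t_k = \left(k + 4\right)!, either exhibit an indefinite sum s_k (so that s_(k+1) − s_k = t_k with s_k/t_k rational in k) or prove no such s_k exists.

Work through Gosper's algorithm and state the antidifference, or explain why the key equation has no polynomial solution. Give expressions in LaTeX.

no hypergeometric antidifference exists

Compute t_(k+1)/t_k: get k + 5.
Normal form (A,B,C) = (k + 5, 1, 1).
Key eq: (k + 5)·f(k+1) = (1)·f(k) + (1).
deg f ≤ -1 (via 1,0,0).
d = -1 < 0 ⇒ no nonzero polynomial f; not summable.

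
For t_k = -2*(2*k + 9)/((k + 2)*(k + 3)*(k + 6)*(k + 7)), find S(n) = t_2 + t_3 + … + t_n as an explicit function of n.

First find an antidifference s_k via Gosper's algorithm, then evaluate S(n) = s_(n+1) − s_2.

S(n) = (-n**2 - 10*n + 11)/(16*(n**2 + 10*n + 21))

Step 1: r(k) = (k + 2)*(k + 6)*(2*k + 11)/((k + 4)*(k + 8)*(2*k + 9)).
Factor: A=k + 2; B=k + 8; C=k**3 + 27*k**2/2 + 121*k/2 + 90.
f must satisfy (k + 2)·f(k+1) − (k + 7)·f(k) = k**3 + 27*k**2/2 + 121*k/2 + 90.
Bound: deg f ≤ 5.
Solve for f: f(k) = k*(k + 3)*(k + 4)*(k + 5)*(k + 8)/24 (degree 5 ≤ 5).
Get s_k = R·t_k = k*(-k - 8)/(6*(k**2 + 8*k + 12)) with R(k) = B(k−1)f(k)/C(k) = k*(k + 3)*(k + 7)*(k + 8)/(12*(2*k + 9)).
Check: Δs_k = 2*(-2*k - 9)/(k**4 + 18*k**3 + 113*k**2 + 288*k + 252). ✓
Telescope: S(n) = s_(n+1) − s_(2) = (-n**2 - 10*n - 9)/(6*(n**2 + 10*n + 21)) − (-5/48) = (-n**2 - 10*n + 11)/(16*(n**2 + 10*n + 21)).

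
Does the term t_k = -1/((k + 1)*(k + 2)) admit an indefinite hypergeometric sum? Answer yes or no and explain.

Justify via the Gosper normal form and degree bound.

Step 1: r(k) = (k + 1)/(k + 3).
Take A(k)=k + 1, B(k)=k + 3, C(k)=1.
f must satisfy (k + 1)·f(k+1) − (k + 2)·f(k) = 1.
From deg A=1, deg B=1, deg C=0: d=1.
A polynomial solution: f(k) = k.
R(k) = B(k−1)·f(k)/C(k) = k*(k + 2); s_k = R·t_k = -k/(k + 1).
Δs = -1/(k**2 + 3*k + 2), as required.

Yes. s_k = -k/(k + 1).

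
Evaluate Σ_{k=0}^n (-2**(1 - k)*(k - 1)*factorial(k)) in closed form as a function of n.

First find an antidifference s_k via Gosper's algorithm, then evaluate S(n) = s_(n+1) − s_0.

S(n) = 2**(1 - n)*(2**(n + 1) - n*factorial(n) - factorial(n))

Step 1: r(k) = k*(k + 1)/(2*(k - 1)).
Take A(k)=k/2 + 1/2, B(k)=1, C(k)=k - 1.
f must satisfy (k/2 + 1/2)·f(k+1) − (1)·f(k) = k - 1.
Bound: deg f ≤ 0.
Match coefficients ⇒ f(k) = 2.
Get s_k = R·t_k = -2**(2 - k)*factorial(k) with R(k) = B(k−1)f(k)/C(k) = 2/(k - 1).
Δs = -2**(1 - k)*(k - 1)*factorial(k), as required.
Σ_(k=0)^n t_k = s_(n+1) − s_(0) = (-2**(1 - n)*factorial(n + 1)) − (-4), i.e. 2**(1 - n)*(2**(n + 1) - n*factorial(n) - factorial(n)).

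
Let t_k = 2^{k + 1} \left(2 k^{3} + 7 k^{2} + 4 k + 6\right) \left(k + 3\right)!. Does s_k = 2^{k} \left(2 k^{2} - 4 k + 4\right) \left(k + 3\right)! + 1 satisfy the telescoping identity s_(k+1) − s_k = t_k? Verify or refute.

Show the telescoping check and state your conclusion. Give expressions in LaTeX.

valid; difference matches t_k

s_(k+1) = -2**(k + 1)*(4*k - 2*(k + 1)**2)*factorial(k + 4) + 1
s_(k+1) − s_k = 2**(k + 1)*(2*k**3 + 7*k**2 + 4*k + 6)*factorial(k + 3)
(s_(k+1) − s_k) − t_k = 0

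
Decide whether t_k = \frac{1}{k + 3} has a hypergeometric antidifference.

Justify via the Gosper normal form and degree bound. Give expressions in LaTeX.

No — key equation has no polynomial f.

Step 1: r(k) = (k + 3)/(k + 4).
Take A(k)=k + 3, B(k)=k + 4, C(k)=1.
Solve (k + 3)·f(k+1) − (k + 3)·f(k) = 1.
deg f ≤ 0 (via 1,1,0).
Write f(k) = c0. Then LHS − RHS = -1, requiring -1 = 0: contradictory. No certificate.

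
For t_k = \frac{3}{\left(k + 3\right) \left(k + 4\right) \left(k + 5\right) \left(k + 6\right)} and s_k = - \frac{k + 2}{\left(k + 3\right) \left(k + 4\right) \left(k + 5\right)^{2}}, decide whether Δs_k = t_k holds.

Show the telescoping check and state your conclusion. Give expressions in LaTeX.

Invalid: residual \frac{3 \left(- 4 k - 21\right)}{k^{6} + 29 k^{5} + 347 k^{4} + 2191 k^{3} + 7692 k^{2} + 14220 k + 10800} ≠ 0.

s_(k+1) = (-k - 3)/((k + 4)*(k + 5)*(k + 6)**2)
s_(k+1) − s_k = 3*(k**2 + 7*k + 9)/(k**6 + 29*k**5 + 347*k**4 + 2191*k**3 + 7692*k**2 + 14220*k + 10800)
(s_(k+1) − s_k) − t_k = 3*(-4*k - 21)/(k**6 + 29*k**5 + 347*k**4 + 2191*k**3 + 7692*k**2 + 14220*k + 10800)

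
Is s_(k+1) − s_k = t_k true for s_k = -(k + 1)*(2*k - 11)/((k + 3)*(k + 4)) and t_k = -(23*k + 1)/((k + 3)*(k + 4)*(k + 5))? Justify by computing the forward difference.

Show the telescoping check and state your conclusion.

valid (s_(k+1) − s_k reduces to t_k)

s_(k+1) = -(k + 2)*(2*k - 9)/((k + 4)*(k + 5))
s_(k+1) − s_k = (-23*k - 1)/(k**3 + 12*k**2 + 47*k + 60)
(s_(k+1) − s_k) − t_k = 0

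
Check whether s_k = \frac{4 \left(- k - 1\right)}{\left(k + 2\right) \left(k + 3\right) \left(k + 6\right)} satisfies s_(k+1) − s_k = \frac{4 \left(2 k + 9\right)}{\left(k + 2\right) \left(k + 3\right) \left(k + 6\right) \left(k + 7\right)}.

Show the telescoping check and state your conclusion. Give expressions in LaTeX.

s_(k+1) = 4*(-k - 2)/((k + 3)*(k + 4)*(k + 7))
s_(k+1) − s_k = 4*(2*k**2 + 11*k + 4)/(k**5 + 22*k**4 + 185*k**3 + 740*k**2 + 1404*k + 1008)
(s_(k+1) − s_k) − t_k = 8*(-3*k - 16)/(k**5 + 22*k**4 + 185*k**3 + 740*k**2 + 1404*k + 1008)

Invalid: residual \frac{8 \left(- 3 k - 16\right)}{k^{5} + 22 k^{4} + 185 k^{3} + 740 k^{2} + 1404 k + 1008} ≠ 0.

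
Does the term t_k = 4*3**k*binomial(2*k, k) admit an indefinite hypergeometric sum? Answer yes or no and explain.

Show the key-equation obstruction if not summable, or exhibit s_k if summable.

No — key equation has no polynomial f.

Compute t_(k+1)/t_k: get 6*(2*k + 1)/(k + 1).
A = 12*k + 6, B = k + 1, C = 1.
Set up (12*k + 6)·f(k+1) − (k)·f(k) − (1) = 0.
d = -1 from the (1,1,0) case.
Negative degree bound (-1): no f exists, t_k not Gosper-summable.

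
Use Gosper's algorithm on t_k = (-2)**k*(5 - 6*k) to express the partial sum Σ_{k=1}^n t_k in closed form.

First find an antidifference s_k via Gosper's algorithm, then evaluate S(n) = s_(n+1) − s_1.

Step 1: r(k) = 2*(-6*k - 1)/(6*k - 5).
Take A(k)=-2, B(k)=1, C(k)=k - 5/6.
Solve (-2)·f(k+1) − (1)·f(k) = k - 5/6.
d = 1 from the (0,0,1) case.
Solve for f: f(k) = -(2*k - 3)/6 (degree 1 ≤ 1).
So s_k = (B(k−1)f/C)·t_k = (-(2*k - 3)/(6*k - 5))·t_k = (-2)**k*(2*k - 3).
s_(k+1) − s_k = (-2)**k*(5 - 6*k) = t_k.
s_(n+1) = (-2)**(n + 1)*(2*n - 1) and s_(1) = 2, so S(n) = -4*(-2)**n*n + 2*(-2)**n - 2.

S(n) = -4*(-2)**n*n + 2*(-2)**n - 2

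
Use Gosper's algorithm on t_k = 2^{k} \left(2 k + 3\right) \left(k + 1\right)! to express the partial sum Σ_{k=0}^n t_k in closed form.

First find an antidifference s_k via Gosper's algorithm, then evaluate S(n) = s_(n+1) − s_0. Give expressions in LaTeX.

S(n) = 2 \cdot 2^{n} \left(n + 2\right)! - 1

Ratio r(k) = 2*(k + 2)*(2*k + 5)/(2*k + 3).
A = 2*k + 4, B = 1, C = k + 3/2.
Solve (2*k + 4)·f(k+1) − (1)·f(k) = k + 3/2.
Degrees (1,0,1) ⇒ d ≤ 0.
Solving with deg f ≤ 0: f(k) = 1/2.
Then R = B(k−1)f/C = 1/(2*k + 3), so s_k = R(k)·t_k = 2**k*factorial(k + 1).
Δs = 2**k*(2*k + 3)*factorial(k + 1), as required.
Σ_(k=0)^n t_k = s_(n+1) − s_(0) = (2**(n + 1)*factorial(n + 2)) − (1), i.e. 2*2**n*factorial(n + 2) - 1.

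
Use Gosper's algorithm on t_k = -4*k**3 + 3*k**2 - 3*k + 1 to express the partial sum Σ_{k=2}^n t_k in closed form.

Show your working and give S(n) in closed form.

S(n) = -n**4 - n**3 - n**2 + 3

The ratio is (4*k**3 + 9*k**2 + 9*k + 3)/(4*k**3 - 3*k**2 + 3*k - 1).
A = 1, B = 1, C = k**3 - 3*k**2/4 + 3*k/4 - 1/4.
Set up (1)·f(k+1) − (1)·f(k) − (k**3 - 3*k**2/4 + 3*k/4 - 1/4) = 0.
Bound: deg f ≤ 4.
Match coefficients ⇒ f(k) = k*(k**3 - 3*k**2 + 4*k - 3)/4.
Get s_k = R·t_k = k*(-k**3 + 3*k**2 - 4*k + 3) with R(k) = B(k−1)f(k)/C(k) = k*(k**3 - 3*k**2 + 4*k - 3)/(4*k**3 - 3*k**2 + 3*k - 1).
s_(k+1) − s_k = -4*k**3 + 3*k**2 - 3*k + 1 = t_k.
Telescope: S(n) = s_(n+1) − s_(2) = -n**4 - n**3 - n**2 + 1 − (-2) = -n**4 - n**3 - n**2 + 3.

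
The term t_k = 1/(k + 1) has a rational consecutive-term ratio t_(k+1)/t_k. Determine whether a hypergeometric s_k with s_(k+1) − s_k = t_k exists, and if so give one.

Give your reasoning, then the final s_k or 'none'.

no hypergeometric antidifference exists

Ratio r(k) = (k + 1)/(k + 2).
Take A(k)=k + 1, B(k)=k + 2, C(k)=1.
f must satisfy (k + 1)·f(k+1) − (k + 1)·f(k) = 1.
From deg A=1, deg B=1, deg C=0: d=0.
f = c0 ⇒ A·f(k+1) − B(k−1)·f(k) − C = -1. The system {-1 = 0} is inconsistent; no antidifference.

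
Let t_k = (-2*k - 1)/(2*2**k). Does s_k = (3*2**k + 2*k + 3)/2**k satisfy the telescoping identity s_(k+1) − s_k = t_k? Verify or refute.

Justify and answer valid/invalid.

Valid: the claim telescopes to t_k.

s_(k+1) = 3 + k/2**k + 5/(2*2**k)
s_(k+1) − s_k = (-2*k - 1)/(2*2**k)
(s_(k+1) − s_k) − t_k = 0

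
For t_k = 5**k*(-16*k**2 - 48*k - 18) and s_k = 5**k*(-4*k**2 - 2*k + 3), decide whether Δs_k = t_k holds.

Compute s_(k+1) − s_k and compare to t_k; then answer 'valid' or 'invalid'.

s_(k+1) = 5**(k + 1)*(-2*k - 4*(k + 1)**2 + 1)
s_(k+1) − s_k = 5**k*(-16*k**2 - 48*k - 18)
(s_(k+1) − s_k) − t_k = 0

Valid: the claim telescopes to t_k.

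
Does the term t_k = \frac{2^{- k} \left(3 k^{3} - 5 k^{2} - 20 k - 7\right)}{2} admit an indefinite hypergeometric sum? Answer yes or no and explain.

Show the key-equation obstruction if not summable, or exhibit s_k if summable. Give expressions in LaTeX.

Yes. s_k = 2^{- k} \left(- 3 k^{3} - 4 k^{2} + 3 k + 3\right).

t_(k+1)/t_k = (3*k**3 + 4*k**2 - 21*k - 29)/(2*(3*k**3 - 5*k**2 - 20*k - 7)).
So A=1/2 and B=1, with C=k**3 - 5*k**2/3 - 20*k/3 - 7/3.
Need (1/2)·f(k+1) − (1)·f(k) = k**3 - 5*k**2/3 - 20*k/3 - 7/3.
From deg A=0, deg B=0, deg C=3: d=3.
Solving with deg f ≤ 3: f(k) = -2*(3*k**3 + 4*k**2 - 3*k - 3)/3.
Certificate R = B(k−1)f/C = -2*(3*k**3 + 4*k**2 - 3*k - 3)/(3*k**3 - 5*k**2 - 20*k - 7) gives s_k = (-3*k**3 - 4*k**2 + 3*k + 3)/2**k.
s_(k+1) − s_k = (3*k**3 - 5*k**2 - 20*k - 7)/(2*2**k) = t_k.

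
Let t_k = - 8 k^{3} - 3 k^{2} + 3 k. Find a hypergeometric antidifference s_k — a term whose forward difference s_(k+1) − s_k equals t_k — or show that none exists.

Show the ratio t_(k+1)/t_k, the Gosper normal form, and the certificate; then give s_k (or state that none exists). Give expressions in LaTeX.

Step 1: r(k) = (8*k**3 + 27*k**2 + 27*k + 8)/(k*(8*k**2 + 3*k - 3)).
Normal form (A,B,C) = (1, 1, k**3 + 3*k**2/8 - 3*k/8).
Solve (1)·f(k+1) − (1)·f(k) = k**3 + 3*k**2/8 - 3*k/8.
Degrees (0,0,3) ⇒ d ≤ 4.
Solve for f: f(k) = k*(k - 1)*(2*k**2 - k - 2)/8 (degree 4 ≤ 4).
Get s_k = R·t_k = k*(-2*k**3 + 3*k**2 + k - 2) with R(k) = B(k−1)f(k)/C(k) = (k - 1)*(2*k**2 - k - 2)/(8*k**2 + 3*k - 3).
Check: Δs_k = k*(-8*k**2 - 3*k + 3). ✓

s_k = k \left(- 2 k^{3} + 3 k^{2} + k - 2\right)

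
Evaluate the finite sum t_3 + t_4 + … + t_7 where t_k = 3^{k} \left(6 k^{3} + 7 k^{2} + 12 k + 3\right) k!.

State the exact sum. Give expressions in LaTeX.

Ratio r(k) = 3*(6*k**4 + 31*k**3 + 69*k**2 + 72*k + 28)/(6*k**3 + 7*k**2 + 12*k + 3).
So A=3*k + 3 and B=1, with C=k**3 + 7*k**2/6 + 2*k + 1/2.
Key eq: (3*k + 3)·f(k+1) = (1)·f(k) + (k**3 + 7*k**2/6 + 2*k + 1/2).
Degrees (1,0,3) ⇒ d ≤ 2.
Match coefficients ⇒ f(k) = (2*k**2 - 3*k + 3)/6.
So s_k = (B(k−1)f/C)·t_k = ((2*k**2 - 3*k + 3)/(6*k**3 + 7*k**2 + 12*k + 3))·t_k = 3**k*(2*k**2 - 3*k + 3)*factorial(k).
Check: Δs_k = 3**k*(6*k**3 + 7*k**2 + 12*k + 3)*factorial(k). ✓
Evaluate s at k=8 and k=3: 28305728640 and 1944; difference 28305726696.

Σ = 28305726696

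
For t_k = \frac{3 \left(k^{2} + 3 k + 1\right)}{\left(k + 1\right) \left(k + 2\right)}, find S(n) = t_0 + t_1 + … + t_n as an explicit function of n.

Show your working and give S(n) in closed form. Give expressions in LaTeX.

S(n) = \frac{3 \left(n^{2} + 2 n + 1\right)}{n + 2}

The ratio is (k + 1)*(3*k + (k + 1)**2 + 4)/((k + 3)*(k**2 + 3*k + 1)).
A = k + 1, B = k + 3, C = k**2 + 3*k + 1.
Solve (k + 1)·f(k+1) − (k + 2)·f(k) = k**2 + 3*k + 1.
Degrees (1,1,2) ⇒ d ≤ 2.
Coefficient equations give f(k) = k**2.
So s_k = (B(k−1)f/C)·t_k = (k**2*(k + 2)/(k**2 + 3*k + 1))·t_k = 3*k**2/(k + 1).
Check: Δs_k = 3*(k**2 + 3*k + 1)/(k**2 + 3*k + 2). ✓
Telescope: S(n) = s_(n+1) − s_(0) = 3*(n**2 + 2*n + 1)/(n + 2) − (0) = 3*(n**2 + 2*n + 1)/(n + 2).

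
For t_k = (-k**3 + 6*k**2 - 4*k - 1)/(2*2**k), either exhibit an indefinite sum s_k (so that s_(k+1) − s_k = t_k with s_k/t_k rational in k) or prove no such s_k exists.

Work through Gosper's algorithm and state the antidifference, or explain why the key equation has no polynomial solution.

r(k) = k*(k**2 - 3*k - 5)/(2*(k**3 - 6*k**2 + 4*k + 1)) after simplifying.
Normal form (A,B,C) = (1/2, 1, k**3 - 6*k**2 + 4*k + 1).
Need (1/2)·f(k+1) − (1)·f(k) = k**3 - 6*k**2 + 4*k + 1.
Degrees (0,0,3) ⇒ d ≤ 3.
Match coefficients ⇒ f(k) = -2*k*(k**2 - 3*k + 1).
Get s_k = R·t_k = k*(k**2 - 3*k + 1)/2**k with R(k) = B(k−1)f(k)/C(k) = -2*k*(k**2 - 3*k + 1)/((k - 1)*(k**2 - 5*k - 1)).
Check: Δs_k = (-k**3 + 6*k**2 - 4*k - 1)/(2*2**k). ✓

s_k = k*(k**2 - 3*k + 1)/2**k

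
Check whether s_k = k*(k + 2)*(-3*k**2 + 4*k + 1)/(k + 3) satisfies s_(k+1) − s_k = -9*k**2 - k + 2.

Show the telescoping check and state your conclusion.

s_(k+1) = (k + 1)*(k + 3)*(4*k - 3*(k + 1)**2 + 5)/(k + 4)
s_(k+1) − s_k = (-9*k**4 - 58*k**3 - 81*k**2 + 4*k + 18)/(k**2 + 7*k + 12)
(s_(k+1) − s_k) − t_k = 2*(3*k**3 + 16*k**2 + k - 3)/(k**2 + 7*k + 12)

Invalid: residual 2*(3*k**3 + 16*k**2 + k - 3)/(k**2 + 7*k + 12) ≠ 0.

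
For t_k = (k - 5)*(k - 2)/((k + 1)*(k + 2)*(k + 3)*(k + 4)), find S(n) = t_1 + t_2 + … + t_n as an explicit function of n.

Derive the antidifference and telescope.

The ratio is (k - 4)*(k - 1)*(k + 1)/((k - 5)*(k - 2)*(k + 5)).
A = k + 1, B = k + 5, C = k**2 - 7*k + 10.
f must satisfy (k + 1)·f(k+1) − (k + 4)·f(k) = k**2 - 7*k + 10.
Bound: deg f ≤ 3.
Solving with deg f ≤ 3: f(k) = k*(k**2 + 4*k + 15)/2.
Get s_k = R·t_k = k*(k**2 + 4*k + 15)/(2*(k**3 + 6*k**2 + 11*k + 6)) with R(k) = B(k−1)f(k)/C(k) = k*(k + 4)*(k**2 + 4*k + 15)/(2*(k - 5)*(k - 2)).
Δs = (k**2 - 7*k + 10)/(k**4 + 10*k**3 + 35*k**2 + 50*k + 24), as required.
s_(n+1) = (n**3 + 7*n**2 + 26*n + 20)/(2*(n**3 + 9*n**2 + 26*n + 24)) and s_(1) = 5/12, so S(n) = n*(n**2 - 3*n + 26)/(12*(n**3 + 9*n**2 + 26*n + 24)).

S(n) = n*(n**2 - 3*n + 26)/(12*(n**3 + 9*n**2 + 26*n + 24))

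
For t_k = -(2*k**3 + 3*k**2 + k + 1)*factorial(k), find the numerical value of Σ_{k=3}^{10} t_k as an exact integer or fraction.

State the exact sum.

The ratio is (k + 1)*(k + 2*(k + 1)**3 + 3*(k + 1)**2 + 2)/(2*k**3 + 3*k**2 + k + 1).
Normal form (A,B,C) = (k + 1, 1, k**3 + 3*k**2/2 + k/2 + 1/2).
Set up (k + 1)·f(k+1) − (1)·f(k) − (k**3 + 3*k**2/2 + k/2 + 1/2) = 0.
Degrees (1,0,3) ⇒ d ≤ 2.
Coefficient equations give f(k) = (2*k**2 - k - 4)/2.
Then R = B(k−1)f/C = (2*k**2 - k - 4)/(2*k**3 + 3*k**2 + k + 1), so s_k = R(k)·t_k = (-2*k**2 + k + 4)*factorial(k).
Verify: -(2*k**3 + 3*k**2 + k + 1)*factorial(k) matches t_k.
Sum = s_(11) − s_(3); s_(11) = -9061113600, s_(3) = -66 ⇒ -9061113534.

Σ = -9061113534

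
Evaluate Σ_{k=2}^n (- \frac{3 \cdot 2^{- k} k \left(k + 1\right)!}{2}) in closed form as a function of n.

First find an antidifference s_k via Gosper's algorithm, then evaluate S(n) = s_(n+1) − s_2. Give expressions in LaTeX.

S(n) = \frac{9}{2} - \frac{3 \cdot 2^{- n} \left(n + 2\right)!}{2}

t_(k+1)/t_k = (k + 1)*(k + 2)/(2*k).
Normal form (A,B,C) = (k/2 + 1, 1, k).
Need (k/2 + 1)·f(k+1) − (1)·f(k) = k.
Bound: deg f ≤ 0.
Match coefficients ⇒ f(k) = 2.
Get s_k = R·t_k = -3*factorial(k + 1)/2**k with R(k) = B(k−1)f(k)/C(k) = 2/k.
Verify: -3*k*factorial(k + 1)/(2*2**k) matches t_k.
Telescope: S(n) = s_(n+1) − s_(2) = -3*2**(-n - 1)*factorial(n + 2) − (-9/2) = 9/2 - 3*factorial(n + 2)/(2*2**n).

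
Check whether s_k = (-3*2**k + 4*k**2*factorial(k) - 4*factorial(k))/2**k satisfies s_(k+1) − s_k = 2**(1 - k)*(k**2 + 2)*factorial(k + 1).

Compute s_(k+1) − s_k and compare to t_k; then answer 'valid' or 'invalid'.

valid; difference matches t_k

s_(k+1) = (-3*2**k + 2*k**3*factorial(k) + 6*k**2*factorial(k) + 4*k*factorial(k))/2**k
s_(k+1) − s_k = 2**(1 - k)*(k**2 + 2)*factorial(k + 1)
(s_(k+1) − s_k) − t_k = 0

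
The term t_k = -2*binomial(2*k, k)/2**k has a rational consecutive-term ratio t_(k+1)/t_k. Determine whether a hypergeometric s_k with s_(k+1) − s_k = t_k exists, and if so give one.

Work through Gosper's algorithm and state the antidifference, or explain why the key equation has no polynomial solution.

not Gosper-summable; s_k does not exist

The ratio is (2*k + 1)/(k + 1).
So A=2*k + 1 and B=k + 1, with C=1.
f must satisfy (2*k + 1)·f(k+1) − (k)·f(k) = 1.
From deg A=1, deg B=1, deg C=0: d=-1.
d = -1 < 0 ⇒ no nonzero polynomial f; not summable.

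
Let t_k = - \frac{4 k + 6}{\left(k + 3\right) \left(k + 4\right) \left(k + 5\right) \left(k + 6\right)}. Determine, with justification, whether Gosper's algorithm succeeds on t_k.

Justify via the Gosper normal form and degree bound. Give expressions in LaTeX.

Compute t_(k+1)/t_k: get (k + 3)*(2*k + 5)/((k + 7)*(2*k + 3)).
Take A(k)=k + 3, B(k)=k + 7, C(k)=k + 3/2.
Need (k + 3)·f(k+1) − (k + 6)·f(k) = k + 3/2.
d = 3 from the (1,1,1) case.
Match coefficients ⇒ f(k) = k*(k**2 + 12*k + 17)/60.
So s_k = (B(k−1)f/C)·t_k = (k*(k + 6)*(k**2 + 12*k + 17)/(30*(2*k + 3)))·t_k = -k*(k**2 + 12*k + 17)/(15*(k + 3)*(k + 4)*(k + 5)).
Δs = 2*(-2*k - 3)/(k**4 + 18*k**3 + 119*k**2 + 342*k + 360), as required.

Yes. s_k = - \frac{k \left(k^{2} + 12 k + 17\right)}{15 \left(k + 3\right) \left(k + 4\right) \left(k + 5\right)}.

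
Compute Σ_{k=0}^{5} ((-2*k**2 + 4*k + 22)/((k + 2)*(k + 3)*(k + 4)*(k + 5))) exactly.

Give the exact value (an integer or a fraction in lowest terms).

Σ = 103/360

r(k) = (k + 2)*(2*k - (k + 1)**2 + 13)/((k + 6)*(-k**2 + 2*k + 11)) after simplifying.
Factor: A=k + 2; B=k + 6; C=k**2 - 2*k - 11.
Key eq: (k + 2)·f(k+1) = (k + 5)·f(k) + (k**2 - 2*k - 11).
From deg A=1, deg B=1, deg C=2: d=3.
Solve for f: f(k) = -k*(k**2 + 21*k + 44)/12 (degree 3 ≤ 3).
Get s_k = R·t_k = k*(k**2 + 21*k + 44)/(6*(k + 2)*(k + 3)*(k + 4)) with R(k) = B(k−1)f(k)/C(k) = -k*(k + 5)*(k**2 + 21*k + 44)/(12*(k**2 - 2*k - 11)).
Check: Δs_k = 2*(-k**2 + 2*k + 11)/(k**4 + 14*k**3 + 71*k**2 + 154*k + 120). ✓
Sum = s_(6) − s_(0); s_(6) = 103/360, s_(0) = 0 ⇒ 103/360.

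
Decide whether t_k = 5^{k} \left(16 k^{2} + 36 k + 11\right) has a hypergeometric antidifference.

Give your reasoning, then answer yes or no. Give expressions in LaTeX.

Yes. s_k = 5^{k} \left(4 k^{2} - k - 1\right).

Ratio r(k) = 5*(16*k**2 + 68*k + 63)/(16*k**2 + 36*k + 11).
Normal form (A,B,C) = (5, 1, k**2 + 9*k/4 + 11/16).
Solve (5)·f(k+1) − (1)·f(k) = k**2 + 9*k/4 + 11/16.
d = 2 from the (0,0,2) case.
Solving with deg f ≤ 2: f(k) = (4*k**2 - k - 1)/16.
Then R = B(k−1)f/C = (4*k**2 - k - 1)/(16*k**2 + 36*k + 11), so s_k = R(k)·t_k = 5**k*(4*k**2 - k - 1).
Check: Δs_k = 5**k*(16*k**2 + 36*k + 11). ✓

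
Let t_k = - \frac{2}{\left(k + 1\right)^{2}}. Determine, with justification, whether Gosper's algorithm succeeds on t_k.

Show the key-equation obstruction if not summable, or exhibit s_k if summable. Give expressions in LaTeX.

The ratio is (k + 1)**2/(k + 2)**2.
So A=k**2 + 2*k + 1 and B=k**2 + 4*k + 4, with C=1.
Need (k**2 + 2*k + 1)·f(k+1) − (k**2 + 2*k + 1)·f(k) = 1.
deg f ≤ 0 (via 2,2,0).
Generic f = c0 gives residual -1; -1 = 0 cannot hold, so t_k is not Gosper-summable.

No; the coefficient equations for f are inconsistent.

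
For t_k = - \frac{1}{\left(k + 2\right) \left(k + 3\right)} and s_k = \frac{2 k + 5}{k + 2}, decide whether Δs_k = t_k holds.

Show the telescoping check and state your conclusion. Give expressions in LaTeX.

s_(k+1) = (2*k + 7)/(k + 3)
s_(k+1) − s_k = -1/(k**2 + 5*k + 6)
(s_(k+1) − s_k) − t_k = 0

Valid: the claim telescopes to t_k.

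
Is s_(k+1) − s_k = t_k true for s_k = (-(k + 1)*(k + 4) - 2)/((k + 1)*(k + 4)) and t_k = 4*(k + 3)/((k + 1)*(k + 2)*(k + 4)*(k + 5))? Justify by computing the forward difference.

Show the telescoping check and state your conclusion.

s_(k+1) = (-(k + 2)*(k + 5) - 2)/((k + 2)*(k + 5))
s_(k+1) − s_k = 4*(k + 3)/(k**4 + 12*k**3 + 49*k**2 + 78*k + 40)
(s_(k+1) − s_k) − t_k = 0

valid (s_(k+1) − s_k reduces to t_k)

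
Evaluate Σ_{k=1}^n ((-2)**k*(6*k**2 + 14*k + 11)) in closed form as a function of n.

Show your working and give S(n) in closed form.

Ratio r(k) = 2*(-6*k**2 - 26*k - 31)/(6*k**2 + 14*k + 11).
Factor: A=-2; B=1; C=k**2 + 7*k/3 + 11/6.
Set up (-2)·f(k+1) − (1)·f(k) − (k**2 + 7*k/3 + 11/6) = 0.
Degrees (0,0,2) ⇒ d ≤ 2.
Solving with deg f ≤ 2: f(k) = -(2*k**2 + 2*k + 1)/6.
Get s_k = R·t_k = (-2)**k*(-2*k**2 - 2*k - 1) with R(k) = B(k−1)f(k)/C(k) = -(2*k**2 + 2*k + 1)/(6*k**2 + 14*k + 11).
Δs = (-2)**k*(6*k**2 + 14*k + 11), as required.
Σ_(k=1)^n t_k = s_(n+1) − s_(1) = (2*(-2)**n*(2*n**2 + 6*n + 5)) − (10), i.e. 4*(-2)**n*n**2 + 12*(-2)**n*n + 10*(-2)**n - 10.

S(n) = 4*(-2)**n*n**2 + 12*(-2)**n*n + 10*(-2)**n - 10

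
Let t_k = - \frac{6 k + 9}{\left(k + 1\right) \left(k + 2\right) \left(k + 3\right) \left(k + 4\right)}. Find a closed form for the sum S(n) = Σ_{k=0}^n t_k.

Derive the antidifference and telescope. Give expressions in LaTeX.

r(k) = (k + 1)*(2*k + 5)/((k + 5)*(2*k + 3)) after simplifying.
So A=k + 1 and B=k + 5, with C=k + 3/2.
Set up (k + 1)·f(k+1) − (k + 4)·f(k) − (k + 3/2) = 0.
d = 3 from the (1,1,1) case.
Match coefficients ⇒ f(k) = k*(2*k**2 + 12*k + 13)/18.
Get s_k = R·t_k = -k*(2*k**2 + 12*k + 13)/(3*(k + 1)*(k + 2)*(k + 3)) with R(k) = B(k−1)f(k)/C(k) = k*(k + 4)*(2*k**2 + 12*k + 13)/(9*(2*k + 3)).
Δs = 3*(-2*k - 3)/(k**4 + 10*k**3 + 35*k**2 + 50*k + 24), as required.
Σ_(k=0)^n t_k = s_(n+1) − s_(0) = ((-2*n**3 - 18*n**2 - 43*n - 27)/(3*(n**3 + 9*n**2 + 26*n + 24))) − (0), i.e. (-2*n**3 - 18*n**2 - 43*n - 27)/(3*(n**3 + 9*n**2 + 26*n + 24)).

S(n) = \frac{- 2 n^{3} - 18 n^{2} - 43 n - 27}{3 \left(n^{3} + 9 n^{2} + 26 n + 24\right)}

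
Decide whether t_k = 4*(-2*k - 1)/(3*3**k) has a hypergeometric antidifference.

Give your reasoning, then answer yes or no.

Step 1: r(k) = (2*k + 3)/(3*(2*k + 1)).
Gosper form: A/B · C(k+1)/C(k) with A=1/3, B=1, C=k + 1/2.
Solve (1/3)·f(k+1) − (1)·f(k) = k + 1/2.
d = 1 from the (0,0,1) case.
Match coefficients ⇒ f(k) = -3*(k + 1)/2.
So s_k = (B(k−1)f/C)·t_k = (-3*(k + 1)/(2*k + 1))·t_k = 4*(k + 1)/3**k.
Δs = 4*(-2*k - 1)/(3*3**k), as required.

Yes. s_k = 4*(k + 1)/3**k.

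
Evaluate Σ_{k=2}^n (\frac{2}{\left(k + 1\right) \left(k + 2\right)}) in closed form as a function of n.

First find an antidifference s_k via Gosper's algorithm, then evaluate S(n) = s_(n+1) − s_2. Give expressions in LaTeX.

S(n) = \frac{2 \left(n - 1\right)}{3 \left(n + 2\right)}

Compute t_(k+1)/t_k: get (k + 1)/(k + 3).
Take A(k)=k + 1, B(k)=k + 3, C(k)=1.
Set up (k + 1)·f(k+1) − (k + 2)·f(k) − (1) = 0.
d = 1 from the (1,1,0) case.
Solve for f: f(k) = k (degree 1 ≤ 1).
So s_k = (B(k−1)f/C)·t_k = (k*(k + 2))·t_k = 2*k/(k + 1).
Verify: 2/(k**2 + 3*k + 2) matches t_k.
Σ_(k=2)^n t_k = s_(n+1) − s_(2) = (2*(n + 1)/(n + 2)) − (4/3), i.e. 2*(n - 1)/(3*(n + 2)).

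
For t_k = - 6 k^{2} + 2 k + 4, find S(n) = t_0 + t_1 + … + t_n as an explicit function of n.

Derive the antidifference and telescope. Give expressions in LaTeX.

S(n) = - 2 n^{3} - 2 n^{2} + 4 n + 4

Ratio r(k) = k*(3*k + 5)/(3*k**2 - k - 2).
A = 1, B = 1, C = k**2 - k/3 - 2/3.
f must satisfy (1)·f(k+1) − (1)·f(k) = k**2 - k/3 - 2/3.
From deg A=0, deg B=0, deg C=2: d=3.
Match coefficients ⇒ f(k) = k*(k**2 - 2*k - 1)/3.
R(k) = B(k−1)·f(k)/C(k) = k*(k**2 - 2*k - 1)/((k - 1)*(3*k + 2)); s_k = R·t_k = 2*k*(-k**2 + 2*k + 1).
Δs = -6*k**2 + 2*k + 4, as required.
Evaluate: s_(n+1) = -2*n**3 - 2*n**2 + 4*n + 4; subtract s_(0) = 0 ⇒ S(n) = -2*n**3 - 2*n**2 + 4*n + 4.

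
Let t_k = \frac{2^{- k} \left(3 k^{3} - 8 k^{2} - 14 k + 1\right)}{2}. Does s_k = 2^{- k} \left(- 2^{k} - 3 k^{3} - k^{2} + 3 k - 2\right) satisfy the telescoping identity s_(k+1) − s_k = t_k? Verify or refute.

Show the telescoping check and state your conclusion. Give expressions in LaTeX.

s_(k+1) = (-2*2**k + 3*k - 3*(k + 1)**3 - (k + 1)**2 + 1)/(2*2**k)
s_(k+1) − s_k = (3*k**3 - 8*k**2 - 14*k + 1)/(2*2**k)
(s_(k+1) − s_k) − t_k = 0

Valid — Δs_k = t_k.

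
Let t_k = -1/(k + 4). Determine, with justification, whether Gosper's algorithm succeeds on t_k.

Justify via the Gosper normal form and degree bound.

The ratio is (k + 4)/(k + 5).
Take A(k)=k + 4, B(k)=k + 5, C(k)=1.
Set up (k + 4)·f(k+1) − (k + 4)·f(k) − (1) = 0.
From deg A=1, deg B=1, deg C=0: d=0.
Put f(k) = c0: A·f(k+1) − B(k−1)·f(k) − C = -1; need -1 = 0 — inconsistent ⇒ no f, not summable.

No — the linear system for f has no solution.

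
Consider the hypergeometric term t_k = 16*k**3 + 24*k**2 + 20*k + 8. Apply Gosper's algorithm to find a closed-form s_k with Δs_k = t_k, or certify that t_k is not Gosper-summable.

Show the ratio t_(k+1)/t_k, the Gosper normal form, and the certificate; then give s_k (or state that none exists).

t_(k+1)/t_k = (4*k**3 + 18*k**2 + 29*k + 17)/(4*k**3 + 6*k**2 + 5*k + 2).
Factor: A=1; B=1; C=k**3 + 3*k**2/2 + 5*k/4 + 1/2.
f must satisfy (1)·f(k+1) − (1)·f(k) = k**3 + 3*k**2/2 + 5*k/4 + 1/2.
deg f ≤ 4 (via 0,0,3).
Coefficient equations give f(k) = k*(2*k**3 + k + 1)/8.
Certificate R = B(k−1)f/C = k*(2*k**3 + k + 1)/(2*(4*k**3 + 6*k**2 + 5*k + 2)) gives s_k = 2*k*(2*k**3 + k + 1).
Verify: 16*k**3 + 24*k**2 + 20*k + 8 matches t_k.

s_k = 2*k*(2*k**3 + k + 1)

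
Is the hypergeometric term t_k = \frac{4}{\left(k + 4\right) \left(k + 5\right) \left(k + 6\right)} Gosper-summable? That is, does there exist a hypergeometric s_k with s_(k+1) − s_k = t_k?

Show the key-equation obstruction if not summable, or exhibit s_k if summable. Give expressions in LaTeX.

Yes. s_k = \frac{k \left(k + 9\right)}{10 \left(k + 4\right) \left(k + 5\right)}.

The ratio is (k + 4)/(k + 7).
Factor: A=k + 4; B=k + 7; C=1.
Key eq: (k + 4)·f(k+1) = (k + 6)·f(k) + (1).
deg f ≤ 2 (via 1,1,0).
A polynomial solution: f(k) = k*(k + 9)/40.
Certificate R = B(k−1)f/C = k*(k + 6)*(k + 9)/40 gives s_k = k*(k + 9)/(10*(k + 4)*(k + 5)).
s_(k+1) − s_k = 4/(k**3 + 15*k**2 + 74*k + 120) = t_k.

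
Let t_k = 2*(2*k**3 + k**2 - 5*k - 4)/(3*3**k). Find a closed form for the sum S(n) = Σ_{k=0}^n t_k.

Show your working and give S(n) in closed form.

S(n) = 2*3**(-n - 1)*(-n**3 - 5*n**2 - 8*n - 4)

Step 1: r(k) = (2*k**3 + 7*k**2 + 3*k - 6)/(3*(2*k**3 + k**2 - 5*k - 4)).
Take A(k)=1/3, B(k)=1, C(k)=k**3 + k**2/2 - 5*k/2 - 2.
f must satisfy (1/3)·f(k+1) − (1)·f(k) = k**3 + k**2/2 - 5*k/2 - 2.
Degrees (0,0,3) ⇒ d ≤ 3.
Coefficient equations give f(k) = -3*k*(k + 1)**2/2.
Certificate R = B(k−1)f/C = -3*k*(k + 1)/(2*k**2 - k - 4) gives s_k = 2*k*(-k**2 - 2*k - 1)/3**k.
Δs = 2*(2*k**3 + k**2 - 5*k - 4)/(3*3**k), as required.
Telescope: S(n) = s_(n+1) − s_(0) = 2*3**(-n - 1)*(-n**3 - 5*n**2 - 8*n - 4) − (0) = 2*3**(-n - 1)*(-n**3 - 5*n**2 - 8*n - 4).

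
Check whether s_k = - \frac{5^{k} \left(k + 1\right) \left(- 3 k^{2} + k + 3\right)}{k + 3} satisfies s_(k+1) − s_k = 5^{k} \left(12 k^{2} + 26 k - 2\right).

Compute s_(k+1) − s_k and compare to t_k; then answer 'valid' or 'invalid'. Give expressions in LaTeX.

Invalid: residual \frac{5^{k} \left(- 24 k^{3} - 118 k^{2} - 154 k + 6\right)}{k^{2} + 7 k + 12} ≠ 0.

s_(k+1) = -5**(k + 1)*(k + 2)*(k - 3*(k + 1)**2 + 4)/(k + 4)
s_(k+1) − s_k = 5**k*(12*k**4 + 86*k**3 + 206*k**2 + 144*k - 18)/(k**2 + 7*k + 12)
(s_(k+1) − s_k) − t_k = 5**k*(-24*k**3 - 118*k**2 - 154*k + 6)/(k**2 + 7*k + 12)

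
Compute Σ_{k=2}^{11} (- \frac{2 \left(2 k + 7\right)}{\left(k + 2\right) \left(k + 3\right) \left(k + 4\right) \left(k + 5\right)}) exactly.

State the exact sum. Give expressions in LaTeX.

Ratio r(k) = (k + 2)*(2*k + 9)/((k + 6)*(2*k + 7)).
A = k + 2, B = k + 6, C = k + 7/2.
Need (k + 2)·f(k+1) − (k + 5)·f(k) = k + 7/2.
Bound: deg f ≤ 3.
Match coefficients ⇒ f(k) = k*(k + 3)*(k + 6)/16.
R(k) = B(k−1)·f(k)/C(k) = k*(k + 3)*(k + 5)*(k + 6)/(8*(2*k + 7)); s_k = R·t_k = k*(-k - 6)/(4*(k**2 + 6*k + 8)).
Verify: 2*(-2*k - 7)/(k**4 + 14*k**3 + 71*k**2 + 154*k + 120) matches t_k.
Evaluate s at k=12 and k=2: -27/112 and -1/6; difference -25/336.

Σ = -25/336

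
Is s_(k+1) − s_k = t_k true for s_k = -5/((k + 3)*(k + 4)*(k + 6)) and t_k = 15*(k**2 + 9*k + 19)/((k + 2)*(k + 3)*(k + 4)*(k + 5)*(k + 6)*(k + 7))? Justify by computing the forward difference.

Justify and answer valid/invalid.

s_(k+1) = -5/((k + 4)*(k + 5)*(k + 7))
s_(k+1) − s_k = 5*(3*k + 17)/(k**5 + 25*k**4 + 245*k**3 + 1175*k**2 + 2754*k + 2520)
(s_(k+1) − s_k) − t_k = 5*(-4*k - 23)/(k**6 + 27*k**5 + 295*k**4 + 1665*k**3 + 5104*k**2 + 8028*k + 5040)

Invalid: residual 5*(-4*k - 23)/(k**6 + 27*k**5 + 295*k**4 + 1665*k**3 + 5104*k**2 + 8028*k + 5040) ≠ 0.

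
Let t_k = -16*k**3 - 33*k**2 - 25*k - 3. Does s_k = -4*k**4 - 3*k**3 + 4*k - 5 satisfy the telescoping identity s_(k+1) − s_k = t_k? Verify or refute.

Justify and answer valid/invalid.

s_(k+1) = 4*k - 4*(k + 1)**4 - 3*(k + 1)**3 - 1
s_(k+1) − s_k = -16*k**3 - 33*k**2 - 25*k - 3
(s_(k+1) − s_k) − t_k = 0

Valid — Δs_k = t_k.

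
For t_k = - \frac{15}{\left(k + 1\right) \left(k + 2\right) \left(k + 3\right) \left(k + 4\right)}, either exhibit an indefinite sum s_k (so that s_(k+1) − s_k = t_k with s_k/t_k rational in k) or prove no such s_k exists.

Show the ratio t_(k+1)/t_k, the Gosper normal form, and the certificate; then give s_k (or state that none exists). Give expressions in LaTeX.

s_k = \frac{5 k \left(- k^{2} - 6 k - 11\right)}{6 \left(k + 1\right) \left(k + 2\right) \left(k + 3\right)}

Ratio r(k) = (k + 1)/(k + 5).
Normal form (A,B,C) = (k + 1, k + 5, 1).
Set up (k + 1)·f(k+1) − (k + 4)·f(k) − (1) = 0.
deg f ≤ 3 (via 1,1,0).
Coefficient equations give f(k) = k*(k**2 + 6*k + 11)/18.
So s_k = (B(k−1)f/C)·t_k = (k*(k + 4)*(k**2 + 6*k + 11)/18)·t_k = 5*k*(-k**2 - 6*k - 11)/(6*(k + 1)*(k + 2)*(k + 3)).
Verify: -15/(k**4 + 10*k**3 + 35*k**2 + 50*k + 24) matches t_k.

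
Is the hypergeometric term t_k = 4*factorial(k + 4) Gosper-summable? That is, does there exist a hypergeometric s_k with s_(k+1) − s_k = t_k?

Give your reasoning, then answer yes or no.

No. Not Gosper-summable.

r(k) = k + 5 after simplifying.
Gosper form: A/B · C(k+1)/C(k) with A=k + 5, B=1, C=1.
Solve (k + 5)·f(k+1) − (1)·f(k) = 1.
Bound: deg f ≤ -1.
d = -1 < 0 ⇒ no nonzero polynomial f; not summable.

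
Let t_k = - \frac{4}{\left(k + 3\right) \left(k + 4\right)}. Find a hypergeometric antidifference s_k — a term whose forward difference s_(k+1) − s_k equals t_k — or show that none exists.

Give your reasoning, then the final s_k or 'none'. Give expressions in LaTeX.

s_k = - \frac{4 k}{3 k + 9}

r(k) = (k + 3)/(k + 5) after simplifying.
Take A(k)=k + 3, B(k)=k + 5, C(k)=1.
Key eq: (k + 3)·f(k+1) = (k + 4)·f(k) + (1).
deg f ≤ 1 (via 1,1,0).
Coefficient equations give f(k) = k/3.
Then R = B(k−1)f/C = k*(k + 4)/3, so s_k = R(k)·t_k = -4*k/(3*k + 9).
Check: Δs_k = -4/(k**2 + 7*k + 12). ✓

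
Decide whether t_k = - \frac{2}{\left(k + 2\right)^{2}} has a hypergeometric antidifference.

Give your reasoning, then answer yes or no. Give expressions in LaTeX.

Step 1: r(k) = (k + 2)**2/(k + 3)**2.
So A=k**2 + 4*k + 4 and B=k**2 + 6*k + 9, with C=1.
Key eq: (k**2 + 4*k + 4)·f(k+1) = (k**2 + 4*k + 4)·f(k) + (1).
deg f ≤ 0 (via 2,2,0).
Write f(k) = c0. Then LHS − RHS = -1, requiring -1 = 0: contradictory. No certificate.

No. Not Gosper-summable.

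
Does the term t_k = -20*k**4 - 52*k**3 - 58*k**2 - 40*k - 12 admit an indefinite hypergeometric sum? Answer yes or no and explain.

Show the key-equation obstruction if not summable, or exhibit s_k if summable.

Yes. s_k = k*(-4*k**4 - 3*k**3 - 4*k - 1).

Step 1: r(k) = (10*k**4 + 66*k**3 + 167*k**2 + 196*k + 91)/(10*k**4 + 26*k**3 + 29*k**2 + 20*k + 6).
Gosper form: A/B · C(k+1)/C(k) with A=1, B=1, C=k**4 + 13*k**3/5 + 29*k**2/10 + 2*k + 3/5.
f must satisfy (1)·f(k+1) − (1)·f(k) = k**4 + 13*k**3/5 + 29*k**2/10 + 2*k + 3/5.
deg f ≤ 5 (via 0,0,4).
Solve for f: f(k) = k*(4*k**4 + 3*k**3 + 4*k + 1)/20 (degree 5 ≤ 5).
R(k) = B(k−1)·f(k)/C(k) = k*(4*k**4 + 3*k**3 + 4*k + 1)/(2*(10*k**4 + 26*k**3 + 29*k**2 + 20*k + 6)); s_k = R·t_k = k*(-4*k**4 - 3*k**3 - 4*k - 1).
Check: Δs_k = -20*k**4 - 52*k**3 - 58*k**2 - 40*k - 12. ✓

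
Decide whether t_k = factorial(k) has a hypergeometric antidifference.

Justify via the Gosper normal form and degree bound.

Step 1: r(k) = k + 1.
Take A(k)=k + 1, B(k)=1, C(k)=1.
Solve (k + 1)·f(k+1) − (1)·f(k) = 1.
deg f ≤ -1 (via 1,0,0).
d = -1 < 0 ⇒ no nonzero polynomial f; not summable.

No — key equation has no polynomial f.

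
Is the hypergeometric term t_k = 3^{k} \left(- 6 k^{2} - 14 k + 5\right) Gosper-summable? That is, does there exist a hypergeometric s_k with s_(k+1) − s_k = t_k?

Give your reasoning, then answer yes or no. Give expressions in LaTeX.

Yes. s_k = 3^{k} \left(- 3 k^{2} + 2 k + 4\right).

Ratio r(k) = 3*(6*k**2 + 26*k + 15)/(6*k**2 + 14*k - 5).
Factor: A=3; B=1; C=k**2 + 7*k/3 - 5/6.
Key eq: (3)·f(k+1) = (1)·f(k) + (k**2 + 7*k/3 - 5/6).
Bound: deg f ≤ 2.
A polynomial solution: f(k) = (3*k**2 - 2*k - 4)/6.
Get s_k = R·t_k = 3**k*(-3*k**2 + 2*k + 4) with R(k) = B(k−1)f(k)/C(k) = (3*k**2 - 2*k - 4)/(6*k**2 + 14*k - 5).
Verify: 3**k*(-6*k**2 - 14*k + 5) matches t_k.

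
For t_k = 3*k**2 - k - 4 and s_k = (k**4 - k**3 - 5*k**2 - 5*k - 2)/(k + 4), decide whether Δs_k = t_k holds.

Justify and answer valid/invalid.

Invalid: residual 3*(-2*k**3 - 13*k**2 + 5*k + 14)/(k**2 + 9*k + 20) ≠ 0.

s_(k+1) = (k**4 + 3*k**3 - 2*k**2 - 14*k - 12)/(k + 5)
s_(k+1) − s_k = (3*k**4 + 20*k**3 + 8*k**2 - 41*k - 38)/(k**2 + 9*k + 20)
(s_(k+1) − s_k) − t_k = 3*(-2*k**3 - 13*k**2 + 5*k + 14)/(k**2 + 9*k + 20)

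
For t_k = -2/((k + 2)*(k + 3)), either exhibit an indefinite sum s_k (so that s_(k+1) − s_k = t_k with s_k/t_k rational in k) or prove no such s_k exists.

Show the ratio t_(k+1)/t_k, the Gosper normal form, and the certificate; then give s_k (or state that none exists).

s_k = -k/(k + 2)

r(k) = (k + 2)/(k + 4) after simplifying.
Factor: A=k + 2; B=k + 4; C=1.
Set up (k + 2)·f(k+1) − (k + 3)·f(k) − (1) = 0.
Bound: deg f ≤ 1.
Solve for f: f(k) = k/2 (degree 1 ≤ 1).
Certificate R = B(k−1)f/C = k*(k + 3)/2 gives s_k = -k/(k + 2).
s_(k+1) − s_k = -2/(k**2 + 5*k + 6) = t_k.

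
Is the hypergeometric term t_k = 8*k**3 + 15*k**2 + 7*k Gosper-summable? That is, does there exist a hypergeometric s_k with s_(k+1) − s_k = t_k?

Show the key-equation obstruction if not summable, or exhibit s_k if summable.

The ratio is (8*k**2 + 31*k + 30)/(k*(8*k + 7)).
Factor: A=1; B=1; C=k**3 + 15*k**2/8 + 7*k/8.
Need (1)·f(k+1) − (1)·f(k) = k**3 + 15*k**2/8 + 7*k/8.
From deg A=0, deg B=0, deg C=3: d=4.
Match coefficients ⇒ f(k) = k*(k - 1)*(k + 1)*(2*k + 1)/8.
Then R = B(k−1)f/C = (k - 1)*(2*k + 1)/(8*k + 7), so s_k = R(k)·t_k = k*(2*k**3 + k**2 - 2*k - 1).
Check: Δs_k = k*(8*k**2 + 15*k + 7). ✓

Yes. s_k = k*(2*k**3 + k**2 - 2*k - 1).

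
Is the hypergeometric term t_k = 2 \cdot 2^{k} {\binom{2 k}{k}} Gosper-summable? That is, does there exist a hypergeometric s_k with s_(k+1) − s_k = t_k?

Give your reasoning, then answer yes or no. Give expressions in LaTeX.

No — key equation has no polynomial f.

The ratio is 4*(2*k + 1)/(k + 1).
Factor: A=8*k + 4; B=k + 1; C=1.
Need (8*k + 4)·f(k+1) − (k)·f(k) = 1.
Bound: deg f ≤ -1.
deg f ≤ -1 is impossible — no certificate.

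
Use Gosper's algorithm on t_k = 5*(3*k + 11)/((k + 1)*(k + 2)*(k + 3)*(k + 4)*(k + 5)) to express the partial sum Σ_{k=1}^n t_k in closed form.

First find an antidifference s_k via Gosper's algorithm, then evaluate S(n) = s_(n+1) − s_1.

Ratio r(k) = (k + 1)*(3*k + 14)/((k + 6)*(3*k + 11)).
Normal form (A,B,C) = (k + 1, k + 6, k + 11/3).
Solve (k + 1)·f(k+1) − (k + 5)·f(k) = k + 11/3.
Bound: deg f ≤ 4.
Solving with deg f ≤ 4: f(k) = k*(k + 3)*(k**2 + 7*k + 14)/24.
So s_k = (B(k−1)f/C)·t_k = (k*(k + 3)*(k + 5)*(k**2 + 7*k + 14)/(8*(3*k + 11)))·t_k = 5*k*(k**2 + 7*k + 14)/(8*(k**3 + 7*k**2 + 14*k + 8)).
Verify: 5*(3*k + 11)/(k**5 + 15*k**4 + 85*k**3 + 225*k**2 + 274*k + 120) matches t_k.
Σ_(k=1)^n t_k = s_(n+1) − s_(1) = (5*(n**3 + 10*n**2 + 31*n + 22)/(8*(n**3 + 10*n**2 + 31*n + 30))) − (11/24), i.e. n*(n**2 + 10*n + 31)/(6*(n**3 + 10*n**2 + 31*n + 30)).

S(n) = n*(n**2 + 10*n + 31)/(6*(n**3 + 10*n**2 + 31*n + 30))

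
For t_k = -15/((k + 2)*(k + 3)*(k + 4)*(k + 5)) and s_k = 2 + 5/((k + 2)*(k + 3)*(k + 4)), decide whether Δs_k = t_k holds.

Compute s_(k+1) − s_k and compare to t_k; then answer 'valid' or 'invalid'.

s_(k+1) = 2 + 5/((k + 3)*(k + 4)*(k + 5))
s_(k+1) − s_k = -15/((k + 2)*(k + 3)*(k + 4)*(k + 5))
(s_(k+1) − s_k) − t_k = 0

Valid — Δs_k = t_k.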